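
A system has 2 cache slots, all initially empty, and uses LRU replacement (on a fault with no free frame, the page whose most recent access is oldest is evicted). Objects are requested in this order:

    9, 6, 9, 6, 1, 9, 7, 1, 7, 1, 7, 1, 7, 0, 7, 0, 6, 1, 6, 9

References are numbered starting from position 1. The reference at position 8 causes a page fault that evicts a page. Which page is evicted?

pos 1: 9: fault, frames [9]
pos 2: 6: fault, frames [9, 6]
pos 3: 9: hit
pos 4: 6: hit
pos 5: 1: fault, evict 9, frames [6, 1]
pos 6: 9: fault, evict 6, frames [1, 9]
pos 7: 7: fault, evict 1, frames [9, 7]
pos 8: 1: fault, evict 9, frames [7, 1]
At position 8, page 9 is evicted.

9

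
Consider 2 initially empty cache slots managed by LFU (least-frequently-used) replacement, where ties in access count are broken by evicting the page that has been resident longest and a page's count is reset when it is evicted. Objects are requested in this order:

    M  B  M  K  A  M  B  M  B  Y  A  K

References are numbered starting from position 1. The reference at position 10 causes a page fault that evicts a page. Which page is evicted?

pos 1: M: fault, frames (M)
pos 2: B: fault, frames (M B)
pos 3: M: hit
pos 4: K: fault, evict B, frames (M K)
pos 5: A: fault, evict K, frames (M A)
pos 6: M: hit
pos 7: B: fault, evict A, frames (M B)
pos 8: M: hit
pos 9: B: hit
pos 10: Y: fault, evict B, frames (M Y)
At position 10, page B is evicted.

B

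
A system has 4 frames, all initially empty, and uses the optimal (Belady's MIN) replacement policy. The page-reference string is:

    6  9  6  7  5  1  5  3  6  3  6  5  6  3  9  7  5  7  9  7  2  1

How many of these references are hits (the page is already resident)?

6 → miss, frames (6)
9 → miss, frames (6 9)
6 → hit
7 → miss, frames (6 9 7)
5 → miss, frames (6 9 7 5)
1 → miss, evict 7, frames (6 9 5 1)
5 → hit
3 → miss, evict 1, frames (6 9 5 3)
6 → hit
3 → hit
6 → hit
5 → hit
6 → hit
3 → hit
9 → hit
7 → miss, evict 3, frames (6 9 5 7)
5 → hit
7 → hit
9 → hit
7 → hit
2 → miss, evict 7, frames (6 9 5 2)
1 → miss, evict 2, frames (6 9 5 1)
Hits: 13.

13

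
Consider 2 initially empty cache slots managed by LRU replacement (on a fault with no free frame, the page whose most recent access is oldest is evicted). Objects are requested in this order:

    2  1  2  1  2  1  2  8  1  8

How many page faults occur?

4

2: fault, frames (2)
1: fault, frames (2 1)
2: hit
1: hit
2: hit
1: hit
2: hit
8: fault, evict 1, frames (2 8)
1: fault, evict 2, frames (8 1)
8: hit
Page faults: 4.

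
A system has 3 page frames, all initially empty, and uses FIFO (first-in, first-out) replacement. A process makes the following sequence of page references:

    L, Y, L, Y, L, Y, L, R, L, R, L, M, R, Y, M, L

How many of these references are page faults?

L -> miss, frames (L)
Y -> miss, frames (L Y)
L -> hit
Y -> hit
L -> hit
Y -> hit
L -> hit
R -> miss, frames (L Y R)
L -> hit
R -> hit
L -> hit
M -> miss, evict L, frames (Y R M)
R -> hit
Y -> hit
M -> hit
L -> miss, evict Y, frames (R M L)
Page faults: 5.

5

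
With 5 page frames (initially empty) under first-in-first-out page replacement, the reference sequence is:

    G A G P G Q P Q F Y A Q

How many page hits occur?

6

G -> miss, frames {G}
A -> miss, frames {G,A}
G -> hit
P -> miss, frames {G,A,P}
G -> hit
Q -> miss, frames {G,A,P,Q}
P -> hit
Q -> hit
F -> miss, frames {G,A,P,Q,F}
Y -> miss, evict G, frames {A,P,Q,F,Y}
A -> hit
Q -> hit
Hits: 6.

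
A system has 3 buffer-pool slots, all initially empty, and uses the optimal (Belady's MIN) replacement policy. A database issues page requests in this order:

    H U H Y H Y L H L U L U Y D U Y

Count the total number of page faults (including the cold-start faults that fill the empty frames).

6

H → fault, frames [H]
U → fault, frames [H, U]
H → hit
Y → fault, frames [H, U, Y]
H → hit
Y → hit
L → fault, evict Y, frames [H, U, L]
H → hit
L → hit
U → hit
L → hit
U → hit
Y → fault, evict L, frames [H, U, Y]
D → fault, evict H, frames [U, Y, D]
U → hit
Y → hit
Page faults: 6.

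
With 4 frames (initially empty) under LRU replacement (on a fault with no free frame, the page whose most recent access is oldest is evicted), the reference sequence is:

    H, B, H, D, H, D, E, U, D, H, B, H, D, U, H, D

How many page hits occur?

H → fault, frames (H)
B → fault, frames (H B)
H → hit
D → fault, frames (B H D)
H → hit
D → hit
E → fault, frames (B H D E)
U → fault, evict B, frames (H D E U)
D → hit
H → hit
B → fault, evict E, frames (U D H B)
H → hit
D → hit
U → hit
H → hit
D → hit
Hits: 10.

10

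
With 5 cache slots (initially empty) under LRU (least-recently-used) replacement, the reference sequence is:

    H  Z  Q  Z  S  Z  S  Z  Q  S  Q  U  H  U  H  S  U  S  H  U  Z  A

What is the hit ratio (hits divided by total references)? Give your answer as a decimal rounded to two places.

H: miss, frames {H}
Z: miss, frames {H,Z}
Q: miss, frames {H,Z,Q}
Z: hit
S: miss, frames {H,Q,Z,S}
Z: hit
S: hit
Z: hit
Q: hit
S: hit
Q: hit
U: miss, frames {H,Z,S,Q,U}
H: hit
U: hit
H: hit
S: hit
U: hit
S: hit
H: hit
U: hit
Z: hit
A: miss, evict Q, frames {S,H,U,Z,A}
Hits: 16 of 22 references → 16/22 = 0.7273.

0.73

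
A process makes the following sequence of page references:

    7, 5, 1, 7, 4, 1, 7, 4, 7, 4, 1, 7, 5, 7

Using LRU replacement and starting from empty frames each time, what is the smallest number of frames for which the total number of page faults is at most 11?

2

f=1: 14 faults
f=2: 11 faults
f=3: 5 faults
f=4: 4 faults
Smallest f with faults ≤ 11 is 2.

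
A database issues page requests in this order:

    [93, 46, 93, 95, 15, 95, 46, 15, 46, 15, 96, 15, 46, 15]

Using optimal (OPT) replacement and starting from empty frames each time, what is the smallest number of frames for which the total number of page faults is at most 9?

2

f=1: 14 faults
f=2: 7 faults
f=3: 5 faults
f=4: 5 faults
f=5: 5 faults
Smallest f with faults ≤ 9 is 2.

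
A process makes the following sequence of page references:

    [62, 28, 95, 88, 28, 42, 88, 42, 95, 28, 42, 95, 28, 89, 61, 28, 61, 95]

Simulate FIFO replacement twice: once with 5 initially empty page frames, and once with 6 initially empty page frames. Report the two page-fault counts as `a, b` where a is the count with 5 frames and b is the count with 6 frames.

9, 7

5 frames: F F F F . F . . . . . . . F F F . F → 9 faults.
6 frames: F F F F . F . . . . . . . F F . . . → 7 faults.
7 < 9: adding a frame reduced faults, as is typical.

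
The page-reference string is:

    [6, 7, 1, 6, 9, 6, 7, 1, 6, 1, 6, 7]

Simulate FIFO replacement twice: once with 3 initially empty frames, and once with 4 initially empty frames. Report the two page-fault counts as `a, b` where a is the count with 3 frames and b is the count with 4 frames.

7, 4

3 frames: F F F . F F F F . . . . → 7 faults.
4 frames: F F F . F . . . . . . . → 4 faults.
4 < 7: adding a frame reduced faults, as is typical.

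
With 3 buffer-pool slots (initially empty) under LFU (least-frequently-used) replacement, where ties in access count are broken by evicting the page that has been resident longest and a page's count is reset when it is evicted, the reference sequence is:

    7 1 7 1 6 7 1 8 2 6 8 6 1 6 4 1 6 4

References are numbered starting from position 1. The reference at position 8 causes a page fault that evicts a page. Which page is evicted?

6

pos 1: 7: miss, frames [7]
pos 2: 1: miss, frames [7, 1]
pos 3: 7: hit
pos 4: 1: hit
pos 5: 6: miss, frames [7, 1, 6]
pos 6: 7: hit
pos 7: 1: hit
pos 8: 8: miss, evict 6, frames [7, 1, 8]
At position 8, page 6 is evicted.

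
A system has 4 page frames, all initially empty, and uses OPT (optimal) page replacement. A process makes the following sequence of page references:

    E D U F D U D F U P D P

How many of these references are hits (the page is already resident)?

E → miss, frames (E)
D → miss, frames (E D)
U → miss, frames (E D U)
F → miss, frames (E D U F)
D → hit
U → hit
D → hit
F → hit
U → hit
P → miss, evict F, frames (E D U P)
D → hit
P → hit
Hits: 7.

7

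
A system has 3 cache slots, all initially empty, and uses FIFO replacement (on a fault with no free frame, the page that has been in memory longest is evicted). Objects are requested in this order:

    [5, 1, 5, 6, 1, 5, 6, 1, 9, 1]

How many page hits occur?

5 -> fault, frames [5]
1 -> fault, frames [5, 1]
5 -> hit
6 -> fault, frames [5, 1, 6]
1 -> hit
5 -> hit
6 -> hit
1 -> hit
9 -> fault, evict 5, frames [1, 6, 9]
1 -> hit
Hits: 6.

6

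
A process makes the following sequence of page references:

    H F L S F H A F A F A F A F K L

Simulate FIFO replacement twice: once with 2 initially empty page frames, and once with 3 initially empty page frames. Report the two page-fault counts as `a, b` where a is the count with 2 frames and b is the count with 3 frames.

10, 9

2 frames: F F F F F F F F . . . . . . F F → 10 faults.
3 frames: F F F F . F F F . . . . . . F F → 9 faults.
9 < 10: adding a frame reduced faults, as is typical.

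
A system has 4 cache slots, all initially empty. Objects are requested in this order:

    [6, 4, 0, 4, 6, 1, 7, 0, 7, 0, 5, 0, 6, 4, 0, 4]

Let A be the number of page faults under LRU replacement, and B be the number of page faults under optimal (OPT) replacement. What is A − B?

Under LRU: F F F . . F F F . . F . F F . . → 9 faults.
Under OPT: F F F . . F F . . . F . . . . . → 6 faults.
A − B = 9 − 6 = 3.

3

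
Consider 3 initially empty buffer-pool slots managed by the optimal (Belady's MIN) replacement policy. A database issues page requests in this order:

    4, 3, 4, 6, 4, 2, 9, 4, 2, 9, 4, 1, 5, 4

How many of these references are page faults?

7

4: fault, frames {4}
3: fault, frames {4,3}
4: hit
6: fault, frames {4,3,6}
4: hit
2: fault, evict 6, frames {4,3,2}
9: fault, evict 3, frames {4,2,9}
4: hit
2: hit
9: hit
4: hit
1: fault, evict 9, frames {4,2,1}
5: fault, evict 1, frames {4,2,5}
4: hit
Page faults: 7.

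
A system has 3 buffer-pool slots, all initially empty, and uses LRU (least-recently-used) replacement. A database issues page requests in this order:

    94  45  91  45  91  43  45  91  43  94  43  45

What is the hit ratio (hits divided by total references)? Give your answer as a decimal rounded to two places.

0.50

94 -> miss, frames {94}
45 -> miss, frames {94,45}
91 -> miss, frames {94,45,91}
45 -> hit
91 -> hit
43 -> miss, evict 94, frames {45,91,43}
45 -> hit
91 -> hit
43 -> hit
94 -> miss, evict 45, frames {91,43,94}
43 -> hit
45 -> miss, evict 91, frames {94,43,45}
Hits: 6 of 12 references → 6/12 = 0.5000.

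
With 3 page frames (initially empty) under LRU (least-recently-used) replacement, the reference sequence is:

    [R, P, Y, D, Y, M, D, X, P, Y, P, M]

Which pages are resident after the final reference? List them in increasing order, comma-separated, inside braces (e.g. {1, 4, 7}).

{M, P, Y}

R → miss, frames [R]
P → miss, frames [R, P]
Y → miss, frames [R, P, Y]
D → miss, evict R, frames [P, Y, D]
Y → hit
M → miss, evict P, frames [D, Y, M]
D → hit
X → miss, evict Y, frames [M, D, X]
P → miss, evict M, frames [D, X, P]
Y → miss, evict D, frames [X, P, Y]
P → hit
M → miss, evict X, frames [Y, P, M]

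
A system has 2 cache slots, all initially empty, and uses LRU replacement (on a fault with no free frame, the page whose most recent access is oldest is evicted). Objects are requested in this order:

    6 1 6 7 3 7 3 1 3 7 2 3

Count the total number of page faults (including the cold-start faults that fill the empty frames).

6: fault, frames (6)
1: fault, frames (6 1)
6: hit
7: fault, evict 1, frames (6 7)
3: fault, evict 6, frames (7 3)
7: hit
3: hit
1: fault, evict 7, frames (3 1)
3: hit
7: fault, evict 1, frames (3 7)
2: fault, evict 3, frames (7 2)
3: fault, evict 7, frames (2 3)
Page faults: 8.

8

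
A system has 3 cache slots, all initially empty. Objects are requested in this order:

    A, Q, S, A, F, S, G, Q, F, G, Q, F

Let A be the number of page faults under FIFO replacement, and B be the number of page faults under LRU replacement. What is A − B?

-1

Under FIFO: F F F . F . F F . . . . → 6 faults.
Under LRU: F F F . F . F F F . . . → 7 faults.
A − B = 6 − 7 = -1.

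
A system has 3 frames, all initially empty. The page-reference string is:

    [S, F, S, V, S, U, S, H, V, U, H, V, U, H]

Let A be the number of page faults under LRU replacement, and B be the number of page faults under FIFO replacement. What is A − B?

-1

Under LRU: F F . F . F . F F F . . . . → 7 faults.
Under FIFO: F F . F . F F F F F . . . . → 8 faults.
A − B = 7 − 8 = -1.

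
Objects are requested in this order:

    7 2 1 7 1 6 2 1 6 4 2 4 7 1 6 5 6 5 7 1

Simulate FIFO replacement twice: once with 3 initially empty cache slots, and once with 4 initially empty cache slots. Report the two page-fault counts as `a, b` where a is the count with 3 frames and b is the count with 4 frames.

3 frames: F F F . . F . . . F F . F F F F . . F F → 12 faults.
4 frames: F F F . . F . . . F . . F . . F . . . F → 8 faults.
8 < 12: adding a frame reduced faults, as is typical.

12, 8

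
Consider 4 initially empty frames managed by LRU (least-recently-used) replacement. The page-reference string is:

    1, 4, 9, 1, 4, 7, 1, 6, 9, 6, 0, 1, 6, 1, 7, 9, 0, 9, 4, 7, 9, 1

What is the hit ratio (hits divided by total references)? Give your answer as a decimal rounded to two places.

1 → fault, frames {1}
4 → fault, frames {1,4}
9 → fault, frames {1,4,9}
1 → hit
4 → hit
7 → fault, frames {9,1,4,7}
1 → hit
6 → fault, evict 9, frames {4,7,1,6}
9 → fault, evict 4, frames {7,1,6,9}
6 → hit
0 → fault, evict 7, frames {1,9,6,0}
1 → hit
6 → hit
1 → hit
7 → fault, evict 9, frames {0,6,1,7}
9 → fault, evict 0, frames {6,1,7,9}
0 → fault, evict 6, frames {1,7,9,0}
9 → hit
4 → fault, evict 1, frames {7,0,9,4}
7 → hit
9 → hit
1 → fault, evict 0, frames {4,7,9,1}
Hits: 10 of 22 references → 10/22 = 0.4545.

0.45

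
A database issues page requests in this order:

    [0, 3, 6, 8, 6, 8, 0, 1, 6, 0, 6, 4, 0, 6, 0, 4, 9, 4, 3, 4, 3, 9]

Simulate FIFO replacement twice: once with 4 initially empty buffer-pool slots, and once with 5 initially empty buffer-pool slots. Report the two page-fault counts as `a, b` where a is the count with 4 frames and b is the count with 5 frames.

10, 9

4 frames: F F F F . . . F . F . F . F . . F . F . . . → 10 faults.
5 frames: F F F F . . . F . . . F F . . . F . F . . . → 9 faults.
9 < 10: adding a frame reduced faults, as is typical.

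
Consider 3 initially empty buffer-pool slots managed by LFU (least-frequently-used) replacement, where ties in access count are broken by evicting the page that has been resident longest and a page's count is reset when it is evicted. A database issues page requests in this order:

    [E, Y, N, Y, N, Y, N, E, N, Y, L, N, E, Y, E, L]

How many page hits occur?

10

E -> fault, frames {E}
Y -> fault, frames {E,Y}
N -> fault, frames {E,Y,N}
Y -> hit
N -> hit
Y -> hit
N -> hit
E -> hit
N -> hit
Y -> hit
L -> fault, evict E, frames {Y,N,L}
N -> hit
E -> fault, evict L, frames {Y,N,E}
Y -> hit
E -> hit
L -> fault, evict E, frames {Y,N,L}
Hits: 10.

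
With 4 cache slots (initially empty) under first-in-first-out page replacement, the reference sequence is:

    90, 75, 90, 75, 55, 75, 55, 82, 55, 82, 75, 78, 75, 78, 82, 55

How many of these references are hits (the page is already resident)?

11

90 -> miss, frames [90]
75 -> miss, frames [90, 75]
90 -> hit
75 -> hit
55 -> miss, frames [90, 75, 55]
75 -> hit
55 -> hit
82 -> miss, frames [90, 75, 55, 82]
55 -> hit
82 -> hit
75 -> hit
78 -> miss, evict 90, frames [75, 55, 82, 78]
75 -> hit
78 -> hit
82 -> hit
55 -> hit
Hits: 11.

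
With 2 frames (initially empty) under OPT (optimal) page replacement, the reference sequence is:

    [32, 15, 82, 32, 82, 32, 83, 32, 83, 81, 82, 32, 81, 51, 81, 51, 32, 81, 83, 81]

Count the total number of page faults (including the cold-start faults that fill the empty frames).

32 -> miss, frames (32)
15 -> miss, frames (32 15)
82 -> miss, evict 15, frames (32 82)
32 -> hit
82 -> hit
32 -> hit
83 -> miss, evict 82, frames (32 83)
32 -> hit
83 -> hit
81 -> miss, evict 83, frames (32 81)
82 -> miss, evict 81, frames (32 82)
32 -> hit
81 -> miss, evict 82, frames (32 81)
51 -> miss, evict 32, frames (81 51)
81 -> hit
51 -> hit
32 -> miss, evict 51, frames (81 32)
81 -> hit
83 -> miss, evict 32, frames (81 83)
81 -> hit
Page faults: 10.

10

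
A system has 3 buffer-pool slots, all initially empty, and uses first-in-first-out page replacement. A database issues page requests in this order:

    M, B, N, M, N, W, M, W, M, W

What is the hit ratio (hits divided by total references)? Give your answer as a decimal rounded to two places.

M: miss, frames [M]
B: miss, frames [M, B]
N: miss, frames [M, B, N]
M: hit
N: hit
W: miss, evict M, frames [B, N, W]
M: miss, evict B, frames [N, W, M]
W: hit
M: hit
W: hit
Hits: 5 of 10 references → 5/10 = 0.5000.

0.50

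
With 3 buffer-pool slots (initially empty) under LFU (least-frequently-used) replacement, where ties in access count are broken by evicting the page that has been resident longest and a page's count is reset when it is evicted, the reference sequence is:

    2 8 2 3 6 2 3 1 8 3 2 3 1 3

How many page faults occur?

2: miss, frames [2]
8: miss, frames [2, 8]
2: hit
3: miss, frames [2, 8, 3]
6: miss, evict 8, frames [2, 3, 6]
2: hit
3: hit
1: miss, evict 6, frames [2, 3, 1]
8: miss, evict 1, frames [2, 3, 8]
3: hit
2: hit
3: hit
1: miss, evict 8, frames [2, 3, 1]
3: hit
Page faults: 7.

7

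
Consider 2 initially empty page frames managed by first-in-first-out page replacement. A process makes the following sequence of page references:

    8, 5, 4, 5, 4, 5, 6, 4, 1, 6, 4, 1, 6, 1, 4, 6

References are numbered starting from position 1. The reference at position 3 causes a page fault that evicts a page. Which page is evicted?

8

pos 1: 8 → miss, frames (8)
pos 2: 5 → miss, frames (8 5)
pos 3: 4 → miss, evict 8, frames (5 4)
At position 3, page 8 is evicted.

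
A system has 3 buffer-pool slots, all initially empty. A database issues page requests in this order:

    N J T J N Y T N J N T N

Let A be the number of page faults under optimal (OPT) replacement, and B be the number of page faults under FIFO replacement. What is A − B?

Under OPT: F F F . . F . . F . . . → 5 faults.
Under FIFO: F F F . . F . F F . F . → 7 faults.
A − B = 5 − 7 = -2.

-2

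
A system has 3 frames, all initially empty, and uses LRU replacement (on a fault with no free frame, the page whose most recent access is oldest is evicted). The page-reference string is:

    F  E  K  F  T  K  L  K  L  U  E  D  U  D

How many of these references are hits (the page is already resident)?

F: fault, frames (F)
E: fault, frames (F E)
K: fault, frames (F E K)
F: hit
T: fault, evict E, frames (K F T)
K: hit
L: fault, evict F, frames (T K L)
K: hit
L: hit
U: fault, evict T, frames (K L U)
E: fault, evict K, frames (L U E)
D: fault, evict L, frames (U E D)
U: hit
D: hit
Hits: 6.

6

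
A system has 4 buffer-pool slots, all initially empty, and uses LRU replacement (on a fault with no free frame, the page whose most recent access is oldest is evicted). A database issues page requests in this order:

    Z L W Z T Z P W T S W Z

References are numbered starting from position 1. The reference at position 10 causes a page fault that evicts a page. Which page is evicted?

Z

pos 1: Z → fault, frames (Z)
pos 2: L → fault, frames (Z L)
pos 3: W → fault, frames (Z L W)
pos 4: Z → hit
pos 5: T → fault, frames (L W Z T)
pos 6: Z → hit
pos 7: P → fault, evict L, frames (W T Z P)
pos 8: W → hit
pos 9: T → hit
pos 10: S → fault, evict Z, frames (P W T S)
At position 10, page Z is evicted.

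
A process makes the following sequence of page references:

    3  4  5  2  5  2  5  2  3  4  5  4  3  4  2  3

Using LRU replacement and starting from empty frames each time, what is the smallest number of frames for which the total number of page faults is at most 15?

f=1: 16 faults
f=2: 10 faults
f=3: 8 faults
f=4: 4 faults
Smallest f with faults ≤ 15 is 2.

2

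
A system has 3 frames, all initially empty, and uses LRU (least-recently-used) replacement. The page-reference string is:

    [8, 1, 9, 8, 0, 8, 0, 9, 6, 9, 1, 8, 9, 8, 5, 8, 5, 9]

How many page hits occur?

10

8 -> miss, frames [8]
1 -> miss, frames [8, 1]
9 -> miss, frames [8, 1, 9]
8 -> hit
0 -> miss, evict 1, frames [9, 8, 0]
8 -> hit
0 -> hit
9 -> hit
6 -> miss, evict 8, frames [0, 9, 6]
9 -> hit
1 -> miss, evict 0, frames [6, 9, 1]
8 -> miss, evict 6, frames [9, 1, 8]
9 -> hit
8 -> hit
5 -> miss, evict 1, frames [9, 8, 5]
8 -> hit
5 -> hit
9 -> hit
Hits: 10.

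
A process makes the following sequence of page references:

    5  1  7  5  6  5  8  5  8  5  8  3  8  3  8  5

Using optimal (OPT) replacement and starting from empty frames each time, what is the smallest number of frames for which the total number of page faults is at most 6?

3

f=1: 16 faults
f=2: 7 faults
f=3: 6 faults
f=4: 6 faults
f=5: 6 faults
f=6: 6 faults
Smallest f with faults ≤ 6 is 3.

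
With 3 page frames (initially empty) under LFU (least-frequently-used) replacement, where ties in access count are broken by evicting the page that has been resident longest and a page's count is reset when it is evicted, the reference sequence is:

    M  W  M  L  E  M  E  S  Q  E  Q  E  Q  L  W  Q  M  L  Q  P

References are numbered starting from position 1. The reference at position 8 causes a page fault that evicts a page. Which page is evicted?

L

pos 1: M → fault, frames [M]
pos 2: W → fault, frames [M, W]
pos 3: M → hit
pos 4: L → fault, frames [M, W, L]
pos 5: E → fault, evict W, frames [M, L, E]
pos 6: M → hit
pos 7: E → hit
pos 8: S → fault, evict L, frames [M, E, S]
At position 8, page L is evicted.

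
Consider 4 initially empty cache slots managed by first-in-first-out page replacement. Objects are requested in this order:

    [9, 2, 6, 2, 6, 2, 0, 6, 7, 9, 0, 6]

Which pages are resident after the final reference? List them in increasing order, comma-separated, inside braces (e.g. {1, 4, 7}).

9 -> miss, frames (9)
2 -> miss, frames (9 2)
6 -> miss, frames (9 2 6)
2 -> hit
6 -> hit
2 -> hit
0 -> miss, frames (9 2 6 0)
6 -> hit
7 -> miss, evict 9, frames (2 6 0 7)
9 -> miss, evict 2, frames (6 0 7 9)
0 -> hit
6 -> hit

{0, 6, 7, 9}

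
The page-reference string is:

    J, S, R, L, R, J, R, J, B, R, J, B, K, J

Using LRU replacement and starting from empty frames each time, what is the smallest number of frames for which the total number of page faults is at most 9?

f=1: 14 faults
f=2: 11 faults
f=3: 7 faults
f=4: 6 faults
f=5: 6 faults
f=6: 6 faults
Smallest f with faults ≤ 9 is 3.

3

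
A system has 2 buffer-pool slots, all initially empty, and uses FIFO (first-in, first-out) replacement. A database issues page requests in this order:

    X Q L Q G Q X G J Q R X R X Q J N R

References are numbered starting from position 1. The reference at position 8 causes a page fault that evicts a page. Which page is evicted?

pos 1: X: fault, frames [X]
pos 2: Q: fault, frames [X, Q]
pos 3: L: fault, evict X, frames [Q, L]
pos 4: Q: hit
pos 5: G: fault, evict Q, frames [L, G]
pos 6: Q: fault, evict L, frames [G, Q]
pos 7: X: fault, evict G, frames [Q, X]
pos 8: G: fault, evict Q, frames [X, G]
At position 8, page Q is evicted.

Q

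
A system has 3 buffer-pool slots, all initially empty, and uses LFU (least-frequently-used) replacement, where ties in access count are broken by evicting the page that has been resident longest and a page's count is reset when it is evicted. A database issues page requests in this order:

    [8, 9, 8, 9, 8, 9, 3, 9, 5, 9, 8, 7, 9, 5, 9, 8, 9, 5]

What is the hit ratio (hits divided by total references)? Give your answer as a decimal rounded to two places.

8: fault, frames (8)
9: fault, frames (8 9)
8: hit
9: hit
8: hit
9: hit
3: fault, frames (8 9 3)
9: hit
5: fault, evict 3, frames (8 9 5)
9: hit
8: hit
7: fault, evict 5, frames (8 9 7)
9: hit
5: fault, evict 7, frames (8 9 5)
9: hit
8: hit
9: hit
5: hit
Hits: 12 of 18 references → 12/18 = 0.6667.

0.67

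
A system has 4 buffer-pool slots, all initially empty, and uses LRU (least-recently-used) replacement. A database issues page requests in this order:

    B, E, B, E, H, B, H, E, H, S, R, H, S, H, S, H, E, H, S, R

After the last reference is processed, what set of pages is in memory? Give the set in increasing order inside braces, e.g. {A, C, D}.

B -> fault, frames [B]
E -> fault, frames [B, E]
B -> hit
E -> hit
H -> fault, frames [B, E, H]
B -> hit
H -> hit
E -> hit
H -> hit
S -> fault, frames [B, E, H, S]
R -> fault, evict B, frames [E, H, S, R]
H -> hit
S -> hit
H -> hit
S -> hit
H -> hit
E -> hit
H -> hit
S -> hit
R -> hit

{E, H, R, S}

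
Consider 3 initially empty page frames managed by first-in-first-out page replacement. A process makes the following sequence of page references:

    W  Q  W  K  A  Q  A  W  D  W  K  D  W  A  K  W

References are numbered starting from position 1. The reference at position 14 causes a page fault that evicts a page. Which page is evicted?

W

pos 1: W → miss, frames {W}
pos 2: Q → miss, frames {W,Q}
pos 3: W → hit
pos 4: K → miss, frames {W,Q,K}
pos 5: A → miss, evict W, frames {Q,K,A}
pos 6: Q → hit
pos 7: A → hit
pos 8: W → miss, evict Q, frames {K,A,W}
pos 9: D → miss, evict K, frames {A,W,D}
pos 10: W → hit
pos 11: K → miss, evict A, frames {W,D,K}
pos 12: D → hit
pos 13: W → hit
pos 14: A → miss, evict W, frames {D,K,A}
At position 14, page W is evicted.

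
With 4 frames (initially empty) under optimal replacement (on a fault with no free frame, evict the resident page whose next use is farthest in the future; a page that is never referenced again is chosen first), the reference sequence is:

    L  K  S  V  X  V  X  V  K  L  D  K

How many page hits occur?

6

L → miss, frames [L]
K → miss, frames [L, K]
S → miss, frames [L, K, S]
V → miss, frames [L, K, S, V]
X → miss, evict S, frames [L, K, V, X]
V → hit
X → hit
V → hit
K → hit
L → hit
D → miss, evict X, frames [L, K, V, D]
K → hit
Hits: 6.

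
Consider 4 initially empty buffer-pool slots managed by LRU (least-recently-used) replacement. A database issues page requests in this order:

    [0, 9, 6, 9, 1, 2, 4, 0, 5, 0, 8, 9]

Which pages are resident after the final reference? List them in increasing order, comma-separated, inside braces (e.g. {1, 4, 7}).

{0, 5, 8, 9}

0 → miss, frames [0]
9 → miss, frames [0, 9]
6 → miss, frames [0, 9, 6]
9 → hit
1 → miss, frames [0, 6, 9, 1]
2 → miss, evict 0, frames [6, 9, 1, 2]
4 → miss, evict 6, frames [9, 1, 2, 4]
0 → miss, evict 9, frames [1, 2, 4, 0]
5 → miss, evict 1, frames [2, 4, 0, 5]
0 → hit
8 → miss, evict 2, frames [4, 5, 0, 8]
9 → miss, evict 4, frames [5, 0, 8, 9]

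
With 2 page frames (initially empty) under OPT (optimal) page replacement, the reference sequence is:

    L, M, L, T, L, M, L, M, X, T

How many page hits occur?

4

L -> fault, frames (L)
M -> fault, frames (L M)
L -> hit
T -> fault, evict M, frames (L T)
L -> hit
M -> fault, evict T, frames (L M)
L -> hit
M -> hit
X -> fault, evict M, frames (L X)
T -> fault, evict X, frames (L T)
Hits: 4.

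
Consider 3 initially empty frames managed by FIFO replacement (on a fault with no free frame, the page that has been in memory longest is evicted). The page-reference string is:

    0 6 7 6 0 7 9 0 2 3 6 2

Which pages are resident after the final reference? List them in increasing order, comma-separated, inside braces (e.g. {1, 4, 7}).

0 -> fault, frames {0}
6 -> fault, frames {0,6}
7 -> fault, frames {0,6,7}
6 -> hit
0 -> hit
7 -> hit
9 -> fault, evict 0, frames {6,7,9}
0 -> fault, evict 6, frames {7,9,0}
2 -> fault, evict 7, frames {9,0,2}
3 -> fault, evict 9, frames {0,2,3}
6 -> fault, evict 0, frames {2,3,6}
2 -> hit

{2, 3, 6}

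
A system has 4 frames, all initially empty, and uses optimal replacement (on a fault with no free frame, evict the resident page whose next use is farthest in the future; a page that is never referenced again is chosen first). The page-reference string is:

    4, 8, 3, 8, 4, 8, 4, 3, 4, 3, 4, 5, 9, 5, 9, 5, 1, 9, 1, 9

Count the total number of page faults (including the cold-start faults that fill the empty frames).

4: miss, frames {4}
8: miss, frames {4,8}
3: miss, frames {4,8,3}
8: hit
4: hit
8: hit
4: hit
3: hit
4: hit
3: hit
4: hit
5: miss, frames {4,8,3,5}
9: miss, evict 3, frames {4,8,5,9}
5: hit
9: hit
5: hit
1: miss, evict 5, frames {4,8,9,1}
9: hit
1: hit
9: hit
Page faults: 6.

6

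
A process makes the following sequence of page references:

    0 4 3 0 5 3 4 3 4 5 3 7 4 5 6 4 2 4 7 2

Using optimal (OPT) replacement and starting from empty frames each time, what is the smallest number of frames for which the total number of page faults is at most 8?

f=1: 20 faults
f=2: 11 faults
f=3: 7 faults
f=4: 7 faults
f=5: 7 faults
f=6: 7 faults
f=7: 7 faults
Smallest f with faults ≤ 8 is 3.

3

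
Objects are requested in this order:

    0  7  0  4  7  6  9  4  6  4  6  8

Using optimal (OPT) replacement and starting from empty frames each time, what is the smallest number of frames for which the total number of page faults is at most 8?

f=1: 12 faults
f=2: 7 faults
f=3: 6 faults
f=4: 6 faults
f=5: 6 faults
f=6: 6 faults
Smallest f with faults ≤ 8 is 2.

2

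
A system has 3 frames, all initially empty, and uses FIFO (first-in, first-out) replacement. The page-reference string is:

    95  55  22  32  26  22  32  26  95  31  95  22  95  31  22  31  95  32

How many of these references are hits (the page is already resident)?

95 -> miss, frames (95)
55 -> miss, frames (95 55)
22 -> miss, frames (95 55 22)
32 -> miss, evict 95, frames (55 22 32)
26 -> miss, evict 55, frames (22 32 26)
22 -> hit
32 -> hit
26 -> hit
95 -> miss, evict 22, frames (32 26 95)
31 -> miss, evict 32, frames (26 95 31)
95 -> hit
22 -> miss, evict 26, frames (95 31 22)
95 -> hit
31 -> hit
22 -> hit
31 -> hit
95 -> hit
32 -> miss, evict 95, frames (31 22 32)
Hits: 9.

9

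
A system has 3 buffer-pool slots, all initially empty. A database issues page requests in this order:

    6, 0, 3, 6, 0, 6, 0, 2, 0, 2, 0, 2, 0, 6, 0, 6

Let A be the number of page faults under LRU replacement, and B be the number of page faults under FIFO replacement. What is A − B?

Under LRU: F F F . . . . F . . . . . . . . → 4 faults.
Under FIFO: F F F . . . . F . . . . . F F . → 6 faults.
A − B = 4 − 6 = -2.

-2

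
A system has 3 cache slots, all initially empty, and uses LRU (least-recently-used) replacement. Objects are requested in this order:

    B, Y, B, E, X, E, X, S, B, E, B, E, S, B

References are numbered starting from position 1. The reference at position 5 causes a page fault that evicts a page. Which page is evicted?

pos 1: B -> miss, frames {B}
pos 2: Y -> miss, frames {B,Y}
pos 3: B -> hit
pos 4: E -> miss, frames {Y,B,E}
pos 5: X -> miss, evict Y, frames {B,E,X}
At position 5, page Y is evicted.

Y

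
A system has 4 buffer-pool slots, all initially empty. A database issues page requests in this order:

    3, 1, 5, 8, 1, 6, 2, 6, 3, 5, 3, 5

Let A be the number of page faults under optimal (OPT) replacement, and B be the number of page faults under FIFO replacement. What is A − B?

Under OPT: F F F F . F F . . . . . → 6 faults.
Under FIFO: F F F F . F F . F F . . → 8 faults.
A − B = 6 − 8 = -2.

-2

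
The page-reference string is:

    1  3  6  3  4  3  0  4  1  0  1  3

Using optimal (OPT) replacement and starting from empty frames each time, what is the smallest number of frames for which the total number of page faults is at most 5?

f=1: 12 faults
f=2: 7 faults
f=3: 6 faults
f=4: 5 faults
f=5: 5 faults
Smallest f with faults ≤ 5 is 4.

4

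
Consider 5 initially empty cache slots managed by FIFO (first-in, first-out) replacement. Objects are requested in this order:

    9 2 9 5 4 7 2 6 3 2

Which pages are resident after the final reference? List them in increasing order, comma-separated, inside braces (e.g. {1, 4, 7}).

9 -> miss, frames {9}
2 -> miss, frames {9,2}
9 -> hit
5 -> miss, frames {9,2,5}
4 -> miss, frames {9,2,5,4}
7 -> miss, frames {9,2,5,4,7}
2 -> hit
6 -> miss, evict 9, frames {2,5,4,7,6}
3 -> miss, evict 2, frames {5,4,7,6,3}
2 -> miss, evict 5, frames {4,7,6,3,2}

{2, 3, 4, 6, 7}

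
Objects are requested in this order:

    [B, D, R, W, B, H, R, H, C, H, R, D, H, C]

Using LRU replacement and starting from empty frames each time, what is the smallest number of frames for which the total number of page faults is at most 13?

f=1: 14 faults
f=2: 12 faults
f=3: 10 faults
f=4: 7 faults
f=5: 7 faults
f=6: 6 faults
Smallest f with faults ≤ 13 is 2.

2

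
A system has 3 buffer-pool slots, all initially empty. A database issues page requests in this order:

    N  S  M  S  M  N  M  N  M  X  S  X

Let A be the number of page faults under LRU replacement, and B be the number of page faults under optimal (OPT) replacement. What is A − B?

Under LRU: F F F . . . . . . F F . → 5 faults.
Under OPT: F F F . . . . . . F . . → 4 faults.
A − B = 5 − 4 = 1.

1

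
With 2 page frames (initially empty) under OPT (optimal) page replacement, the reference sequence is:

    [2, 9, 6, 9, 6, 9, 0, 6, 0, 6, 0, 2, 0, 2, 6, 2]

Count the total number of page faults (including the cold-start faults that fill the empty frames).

2 → fault, frames (2)
9 → fault, frames (2 9)
6 → fault, evict 2, frames (9 6)
9 → hit
6 → hit
9 → hit
0 → fault, evict 9, frames (6 0)
6 → hit
0 → hit
6 → hit
0 → hit
2 → fault, evict 6, frames (0 2)
0 → hit
2 → hit
6 → fault, evict 0, frames (2 6)
2 → hit
Page faults: 6.

6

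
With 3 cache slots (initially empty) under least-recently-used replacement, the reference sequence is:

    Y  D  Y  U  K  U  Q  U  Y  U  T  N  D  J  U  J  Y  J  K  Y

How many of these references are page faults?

Y: fault, frames {Y}
D: fault, frames {Y,D}
Y: hit
U: fault, frames {D,Y,U}
K: fault, evict D, frames {Y,U,K}
U: hit
Q: fault, evict Y, frames {K,U,Q}
U: hit
Y: fault, evict K, frames {Q,U,Y}
U: hit
T: fault, evict Q, frames {Y,U,T}
N: fault, evict Y, frames {U,T,N}
D: fault, evict U, frames {T,N,D}
J: fault, evict T, frames {N,D,J}
U: fault, evict N, frames {D,J,U}
J: hit
Y: fault, evict D, frames {U,J,Y}
J: hit
K: fault, evict U, frames {Y,J,K}
Y: hit
Page faults: 13.

13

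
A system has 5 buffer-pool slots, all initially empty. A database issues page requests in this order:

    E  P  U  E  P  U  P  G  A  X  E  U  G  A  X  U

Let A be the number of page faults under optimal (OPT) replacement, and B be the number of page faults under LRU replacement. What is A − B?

Under OPT: F F F . . . . F F F . . . . . . → 6 faults.
Under LRU: F F F . . . . F F F F F . . . . → 8 faults.
A − B = 6 − 8 = -2.

-2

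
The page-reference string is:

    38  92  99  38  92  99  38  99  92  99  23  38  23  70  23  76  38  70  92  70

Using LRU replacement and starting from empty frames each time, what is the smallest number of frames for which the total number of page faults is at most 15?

f=1: 20 faults
f=2: 15 faults
f=3: 10 faults
f=4: 7 faults
f=5: 7 faults
f=6: 6 faults
Smallest f with faults ≤ 15 is 2.

2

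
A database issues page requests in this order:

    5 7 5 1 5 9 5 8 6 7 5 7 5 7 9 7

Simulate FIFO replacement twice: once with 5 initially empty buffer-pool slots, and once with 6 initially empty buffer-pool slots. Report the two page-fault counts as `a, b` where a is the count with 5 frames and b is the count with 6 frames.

8, 6

5 frames: F F . F . F . F F . F F . . . . → 8 faults.
6 frames: F F . F . F . F F . . . . . . . → 6 faults.
6 < 8: adding a frame reduced faults, as is typical.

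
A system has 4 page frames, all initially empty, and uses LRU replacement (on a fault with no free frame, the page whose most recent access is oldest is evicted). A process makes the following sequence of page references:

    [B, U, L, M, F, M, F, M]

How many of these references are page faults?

B -> fault, frames (B)
U -> fault, frames (B U)
L -> fault, frames (B U L)
M -> fault, frames (B U L M)
F -> fault, evict B, frames (U L M F)
M -> hit
F -> hit
M -> hit
Page faults: 5.

5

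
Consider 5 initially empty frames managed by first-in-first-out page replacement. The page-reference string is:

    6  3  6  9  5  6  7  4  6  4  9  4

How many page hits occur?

5

6 → miss, frames (6)
3 → miss, frames (6 3)
6 → hit
9 → miss, frames (6 3 9)
5 → miss, frames (6 3 9 5)
6 → hit
7 → miss, frames (6 3 9 5 7)
4 → miss, evict 6, frames (3 9 5 7 4)
6 → miss, evict 3, frames (9 5 7 4 6)
4 → hit
9 → hit
4 → hit
Hits: 5.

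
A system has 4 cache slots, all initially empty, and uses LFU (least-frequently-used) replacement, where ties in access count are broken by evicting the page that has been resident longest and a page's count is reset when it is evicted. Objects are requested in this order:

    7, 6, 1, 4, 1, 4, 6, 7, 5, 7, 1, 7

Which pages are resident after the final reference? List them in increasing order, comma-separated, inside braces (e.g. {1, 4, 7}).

{1, 4, 6, 7}

7: fault, frames (7)
6: fault, frames (7 6)
1: fault, frames (7 6 1)
4: fault, frames (7 6 1 4)
1: hit
4: hit
6: hit
7: hit
5: fault, evict 7, frames (6 1 4 5)
7: fault, evict 5, frames (6 1 4 7)
1: hit
7: hit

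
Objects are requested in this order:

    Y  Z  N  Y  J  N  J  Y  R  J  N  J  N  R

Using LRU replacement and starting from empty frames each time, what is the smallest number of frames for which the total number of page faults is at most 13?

f=1: 14 faults
f=2: 11 faults
f=3: 6 faults
f=4: 5 faults
f=5: 5 faults
Smallest f with faults ≤ 13 is 2.

2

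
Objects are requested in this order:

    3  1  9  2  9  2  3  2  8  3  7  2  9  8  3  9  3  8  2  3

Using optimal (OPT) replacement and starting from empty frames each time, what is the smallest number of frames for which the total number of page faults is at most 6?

f=1: 20 faults
f=2: 12 faults
f=3: 9 faults
f=4: 7 faults
f=5: 6 faults
f=6: 6 faults
Smallest f with faults ≤ 6 is 5.

5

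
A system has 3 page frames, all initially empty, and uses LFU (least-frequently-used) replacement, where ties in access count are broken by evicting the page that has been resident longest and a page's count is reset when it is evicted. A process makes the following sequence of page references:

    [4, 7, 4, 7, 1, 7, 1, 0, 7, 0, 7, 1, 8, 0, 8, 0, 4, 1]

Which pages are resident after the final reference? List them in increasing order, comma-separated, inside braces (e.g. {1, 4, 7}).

{1, 4, 7}

4 → fault, frames (4)
7 → fault, frames (4 7)
4 → hit
7 → hit
1 → fault, frames (4 7 1)
7 → hit
1 → hit
0 → fault, evict 4, frames (7 1 0)
7 → hit
0 → hit
7 → hit
1 → hit
8 → fault, evict 0, frames (7 1 8)
0 → fault, evict 8, frames (7 1 0)
8 → fault, evict 0, frames (7 1 8)
0 → fault, evict 8, frames (7 1 0)
4 → fault, evict 0, frames (7 1 4)
1 → hit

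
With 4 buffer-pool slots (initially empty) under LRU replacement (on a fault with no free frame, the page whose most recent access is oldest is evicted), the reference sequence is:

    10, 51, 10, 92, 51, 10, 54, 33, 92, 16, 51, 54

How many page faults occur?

9

10: fault, frames (10)
51: fault, frames (10 51)
10: hit
92: fault, frames (51 10 92)
51: hit
10: hit
54: fault, frames (92 51 10 54)
33: fault, evict 92, frames (51 10 54 33)
92: fault, evict 51, frames (10 54 33 92)
16: fault, evict 10, frames (54 33 92 16)
51: fault, evict 54, frames (33 92 16 51)
54: fault, evict 33, frames (92 16 51 54)
Page faults: 9.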